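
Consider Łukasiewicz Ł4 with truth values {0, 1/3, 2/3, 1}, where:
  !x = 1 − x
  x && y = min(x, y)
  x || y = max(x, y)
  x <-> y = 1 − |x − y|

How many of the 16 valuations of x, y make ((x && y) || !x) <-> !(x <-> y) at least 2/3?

x = 0, y = 0 ↦ 0  <
x = 0, y = 1/3 ↦ 1/3  <
x = 0, y = 2/3 ↦ 2/3  ≥
x = 0, y = 1 ↦ 1  ≥
x = 1/3, y = 0 ↦ 2/3  ≥
x = 1/3, y = 1/3 ↦ 1/3  <
x = 1/3, y = 2/3 ↦ 2/3  ≥
x = 1/3, y = 1 ↦ 1  ≥
x = 2/3, y = 0 ↦ 2/3  ≥
x = 2/3, y = 1/3 ↦ 1  ≥
x = 2/3, y = 2/3 ↦ 1/3  <
x = 2/3, y = 1 ↦ 2/3  ≥
x = 1, y = 0 ↦ 0  <
x = 1, y = 1/3 ↦ 2/3  ≥
x = 1, y = 2/3 ↦ 2/3  ≥
x = 1, y = 1 ↦ 0  <
So 10 of the 16 assignments meet the threshold.

10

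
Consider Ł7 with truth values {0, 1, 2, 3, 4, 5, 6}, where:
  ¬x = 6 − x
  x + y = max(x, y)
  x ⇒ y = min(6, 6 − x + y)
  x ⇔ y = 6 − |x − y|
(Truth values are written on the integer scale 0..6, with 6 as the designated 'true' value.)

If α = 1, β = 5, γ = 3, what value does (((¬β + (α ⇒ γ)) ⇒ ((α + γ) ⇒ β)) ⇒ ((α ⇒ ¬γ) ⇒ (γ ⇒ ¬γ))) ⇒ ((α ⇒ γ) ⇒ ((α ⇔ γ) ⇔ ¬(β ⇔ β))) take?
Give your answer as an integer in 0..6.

2

¬β = ¬5 = 1
α ⇒ γ = 1 ⇒ 3 = 6
¬β + (α ⇒ γ) = 1 + 6 = 6
α + γ = 1 + 3 = 3
(α + γ) ⇒ β = 3 ⇒ 5 = 6
(¬β + (α ⇒ γ)) ⇒ ((α + γ) ⇒ β) = 6 ⇒ 6 = 6
¬γ = ¬3 = 3
α ⇒ ¬γ = 1 ⇒ 3 = 6
¬γ = ¬3 = 3
γ ⇒ ¬γ = 3 ⇒ 3 = 6
(α ⇒ ¬γ) ⇒ (γ ⇒ ¬γ) = 6 ⇒ 6 = 6
((¬β + (α ⇒ γ)) ⇒ ((α + γ) ⇒ β)) ⇒ ((α ⇒ ¬γ) ⇒ (γ ⇒ ¬γ)) = 6 ⇒ 6 = 6
α ⇒ γ = 1 ⇒ 3 = 6
α ⇔ γ = 1 ⇔ 3 = 4
β ⇔ β = 5 ⇔ 5 = 6
¬(β ⇔ β) = ¬6 = 0
(α ⇔ γ) ⇔ ¬(β ⇔ β) = 4 ⇔ 0 = 2
(α ⇒ γ) ⇒ ((α ⇔ γ) ⇔ ¬(β ⇔ β)) = 6 ⇒ 2 = 2
(((¬β + (α ⇒ γ)) ⇒ ((α + γ) ⇒ β)) ⇒ ((α ⇒ ¬γ) ⇒ (γ ⇒ ¬γ))) ⇒ ((α ⇒ γ) ⇒ ((α ⇔ γ) ⇔ ¬(β ⇔ β))) = 6 ⇒ 2 = 2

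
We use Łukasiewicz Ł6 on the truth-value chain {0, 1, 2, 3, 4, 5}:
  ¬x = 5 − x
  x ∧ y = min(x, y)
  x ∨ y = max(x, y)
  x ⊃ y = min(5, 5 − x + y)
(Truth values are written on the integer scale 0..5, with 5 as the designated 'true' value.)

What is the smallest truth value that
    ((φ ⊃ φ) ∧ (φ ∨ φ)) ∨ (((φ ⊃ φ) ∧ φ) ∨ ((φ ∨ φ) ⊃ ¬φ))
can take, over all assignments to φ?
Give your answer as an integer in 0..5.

Take φ = 3:
φ ⊃ φ = 3 ⊃ 3 = 5
φ ∨ φ = 3 ∨ 3 = 3
(φ ⊃ φ) ∧ (φ ∨ φ) = 5 ∧ 3 = 3
φ ⊃ φ = 3 ⊃ 3 = 5
(φ ⊃ φ) ∧ φ = 5 ∧ 3 = 3
φ ∨ φ = 3 ∨ 3 = 3
¬φ = ¬3 = 2
(φ ∨ φ) ⊃ ¬φ = 3 ⊃ 2 = 4
((φ ⊃ φ) ∧ φ) ∨ ((φ ∨ φ) ⊃ ¬φ) = 3 ∨ 4 = 4
((φ ⊃ φ) ∧ (φ ∨ φ)) ∨ (((φ ⊃ φ) ∧ φ) ∨ ((φ ∨ φ) ⊃ ¬φ)) = 3 ∨ 4 = 4
No assignment yields a value below 4, so this is the minimum.

4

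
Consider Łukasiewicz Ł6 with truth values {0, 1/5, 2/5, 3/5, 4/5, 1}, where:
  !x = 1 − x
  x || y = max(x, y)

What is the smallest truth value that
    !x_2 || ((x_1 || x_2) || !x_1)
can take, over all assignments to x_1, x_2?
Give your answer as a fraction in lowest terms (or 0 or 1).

Take x_1 = 2/5, x_2 = 2/5:
!x_2 = !2/5 = 3/5
x_1 || x_2 = 2/5 || 2/5 = 2/5
!x_1 = !2/5 = 3/5
(x_1 || x_2) || !x_1 = 2/5 || 3/5 = 3/5
!x_2 || ((x_1 || x_2) || !x_1) = 3/5 || 3/5 = 3/5
No assignment yields a value below 3/5, so this is the minimum.

3/5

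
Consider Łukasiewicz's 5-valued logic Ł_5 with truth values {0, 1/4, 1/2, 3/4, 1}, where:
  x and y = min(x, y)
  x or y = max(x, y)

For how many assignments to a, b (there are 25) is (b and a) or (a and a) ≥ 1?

5

value 1: 5 assignments (counts)
value 3/4: 5 assignments
value 1/2: 5 assignments
value 1/4: 5 assignments
value 0: 5 assignments
So 5 of the 25 assignments meet the threshold.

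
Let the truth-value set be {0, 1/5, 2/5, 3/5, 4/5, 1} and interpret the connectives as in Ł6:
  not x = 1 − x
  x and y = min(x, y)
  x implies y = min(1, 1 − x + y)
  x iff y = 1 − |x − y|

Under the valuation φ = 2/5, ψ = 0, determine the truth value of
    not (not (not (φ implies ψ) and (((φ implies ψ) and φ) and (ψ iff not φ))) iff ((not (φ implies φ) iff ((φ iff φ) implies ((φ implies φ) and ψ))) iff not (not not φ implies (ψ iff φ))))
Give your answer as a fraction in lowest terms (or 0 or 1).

φ implies ψ = 2/5 implies 0 = 3/5
not (φ implies ψ) = not 3/5 = 2/5
φ implies ψ = 2/5 implies 0 = 3/5
(φ implies ψ) and φ = 3/5 and 2/5 = 2/5
not φ = not 2/5 = 3/5
ψ iff not φ = 0 iff 3/5 = 2/5
((φ implies ψ) and φ) and (ψ iff not φ) = 2/5 and 2/5 = 2/5
not (φ implies ψ) and (((φ implies ψ) and φ) and (ψ iff not φ)) = 2/5 and 2/5 = 2/5
not (not (φ implies ψ) and (((φ implies ψ) and φ) and (ψ iff not φ))) = not 2/5 = 3/5
φ implies φ = 2/5 implies 2/5 = 1
not (φ implies φ) = not 1 = 0
φ iff φ = 2/5 iff 2/5 = 1
φ implies φ = 2/5 implies 2/5 = 1
(φ implies φ) and ψ = 1 and 0 = 0
(φ iff φ) implies ((φ implies φ) and ψ) = 1 implies 0 = 0
not (φ implies φ) iff ((φ iff φ) implies ((φ implies φ) and ψ)) = 0 iff 0 = 1
not φ = not 2/5 = 3/5
not not φ = not 3/5 = 2/5
ψ iff φ = 0 iff 2/5 = 3/5
not not φ implies (ψ iff φ) = 2/5 implies 3/5 = 1
not (not not φ implies (ψ iff φ)) = not 1 = 0
(not (φ implies φ) iff ((φ iff φ) implies ((φ implies φ) and ψ))) iff not (not not φ implies (ψ iff φ)) = 1 iff 0 = 0
not (not (φ implies ψ) and (((φ implies ψ) and φ) and (ψ iff not φ))) iff ((not (φ implies φ) iff ((φ iff φ) implies ((φ implies φ) and ψ))) iff not (not not φ implies (ψ iff φ))) = 3/5 iff 0 = 2/5
not (not (not (φ implies ψ) and (((φ implies ψ) and φ) and (ψ iff not φ))) iff ((not (φ implies φ) iff ((φ iff φ) implies ((φ implies φ) and ψ))) iff not (not not φ implies (ψ iff φ)))) = not 2/5 = 3/5

3/5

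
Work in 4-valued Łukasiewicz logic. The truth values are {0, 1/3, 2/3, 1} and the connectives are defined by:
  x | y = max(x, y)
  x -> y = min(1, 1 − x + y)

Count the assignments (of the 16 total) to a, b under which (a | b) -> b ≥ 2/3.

a = 0, b = 0 ↦ 1  ≥
a = 0, b = 1/3 ↦ 1  ≥
a = 0, b = 2/3 ↦ 1  ≥
a = 0, b = 1 ↦ 1  ≥
a = 1/3, b = 0 ↦ 2/3  ≥
a = 1/3, b = 1/3 ↦ 1  ≥
a = 1/3, b = 2/3 ↦ 1  ≥
a = 1/3, b = 1 ↦ 1  ≥
a = 2/3, b = 0 ↦ 1/3  <
a = 2/3, b = 1/3 ↦ 2/3  ≥
a = 2/3, b = 2/3 ↦ 1  ≥
a = 2/3, b = 1 ↦ 1  ≥
a = 1, b = 0 ↦ 0  <
a = 1, b = 1/3 ↦ 1/3  <
a = 1, b = 2/3 ↦ 2/3  ≥
a = 1, b = 1 ↦ 1  ≥
So 13 of the 16 assignments meet the threshold.

13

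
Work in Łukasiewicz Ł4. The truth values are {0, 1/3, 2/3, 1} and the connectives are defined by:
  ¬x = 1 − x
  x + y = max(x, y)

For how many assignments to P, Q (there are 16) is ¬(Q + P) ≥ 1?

1

P = 0, Q = 0 ↦ 1  ≥
P = 0, Q = 1/3 ↦ 2/3  <
P = 0, Q = 2/3 ↦ 1/3  <
P = 0, Q = 1 ↦ 0  <
P = 1/3, Q = 0 ↦ 2/3  <
P = 1/3, Q = 1/3 ↦ 2/3  <
P = 1/3, Q = 2/3 ↦ 1/3  <
P = 1/3, Q = 1 ↦ 0  <
P = 2/3, Q = 0 ↦ 1/3  <
P = 2/3, Q = 1/3 ↦ 1/3  <
P = 2/3, Q = 2/3 ↦ 1/3  <
P = 2/3, Q = 1 ↦ 0  <
P = 1, Q = 0 ↦ 0  <
P = 1, Q = 1/3 ↦ 0  <
P = 1, Q = 2/3 ↦ 0  <
P = 1, Q = 1 ↦ 0  <
So 1 of the 16 assignments meets the threshold.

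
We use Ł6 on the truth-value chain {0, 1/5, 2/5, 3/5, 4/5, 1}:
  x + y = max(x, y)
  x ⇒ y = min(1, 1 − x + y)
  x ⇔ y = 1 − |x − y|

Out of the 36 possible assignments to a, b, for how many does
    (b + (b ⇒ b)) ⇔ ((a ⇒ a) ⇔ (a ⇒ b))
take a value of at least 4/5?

26

value 1: 21 assignments (counts)
value 4/5: 5 assignments (counts)
value 3/5: 4 assignments
value 2/5: 3 assignments
value 1/5: 2 assignments
value 0: 1 assignment
So 26 of the 36 assignments meet the threshold.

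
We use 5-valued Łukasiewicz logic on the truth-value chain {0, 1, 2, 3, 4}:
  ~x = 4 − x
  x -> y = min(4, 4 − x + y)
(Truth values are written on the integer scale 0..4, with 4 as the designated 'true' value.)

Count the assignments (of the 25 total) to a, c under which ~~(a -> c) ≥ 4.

15

value 4: 15 assignments (counts)
value 3: 4 assignments
value 2: 3 assignments
value 1: 2 assignments
value 0: 1 assignment
So 15 of the 25 assignments meet the threshold.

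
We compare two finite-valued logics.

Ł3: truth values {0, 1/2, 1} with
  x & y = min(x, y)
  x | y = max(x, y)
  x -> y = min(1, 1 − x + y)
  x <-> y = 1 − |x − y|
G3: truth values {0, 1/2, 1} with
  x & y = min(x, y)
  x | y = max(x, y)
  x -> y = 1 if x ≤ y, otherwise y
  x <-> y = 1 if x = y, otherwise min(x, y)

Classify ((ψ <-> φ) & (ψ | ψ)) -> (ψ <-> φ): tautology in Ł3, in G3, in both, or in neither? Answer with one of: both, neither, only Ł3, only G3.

In Ł3: every assignment gives 1 — tautology.
In G3: every assignment gives 1 — tautology.

both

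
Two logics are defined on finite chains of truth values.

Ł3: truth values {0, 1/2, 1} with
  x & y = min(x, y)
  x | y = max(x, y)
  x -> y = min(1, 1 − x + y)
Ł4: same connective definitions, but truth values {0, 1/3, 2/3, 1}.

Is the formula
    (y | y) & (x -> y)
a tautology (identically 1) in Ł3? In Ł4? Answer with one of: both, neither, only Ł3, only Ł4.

In Ł3: at x = 0, y = 0 the value is 0 — not a tautology.
In Ł4: at x = 0, y = 0 the value is 0 — not a tautology.

neither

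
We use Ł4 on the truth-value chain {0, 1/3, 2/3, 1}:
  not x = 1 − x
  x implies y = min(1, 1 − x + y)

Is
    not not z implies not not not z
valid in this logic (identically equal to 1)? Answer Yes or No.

Counterexample: take z = 2/3.
not z = not 2/3 = 1/3
not not z = not 1/3 = 2/3
not z = not 2/3 = 1/3
not not z = not 1/3 = 2/3
not not not z = not 2/3 = 1/3
not not z implies not not not z = 2/3 implies 1/3 = 2/3
This gives 2/3 ≠ 1.

No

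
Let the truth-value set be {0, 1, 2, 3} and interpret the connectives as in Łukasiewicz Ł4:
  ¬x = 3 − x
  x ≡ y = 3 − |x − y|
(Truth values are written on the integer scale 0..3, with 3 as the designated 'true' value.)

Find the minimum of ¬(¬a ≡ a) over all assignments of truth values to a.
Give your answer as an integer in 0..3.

Take a = 1:
¬a = ¬1 = 2
¬a ≡ a = 2 ≡ 1 = 2
¬(¬a ≡ a) = ¬2 = 1
No assignment yields a value below 1, so this is the minimum.

1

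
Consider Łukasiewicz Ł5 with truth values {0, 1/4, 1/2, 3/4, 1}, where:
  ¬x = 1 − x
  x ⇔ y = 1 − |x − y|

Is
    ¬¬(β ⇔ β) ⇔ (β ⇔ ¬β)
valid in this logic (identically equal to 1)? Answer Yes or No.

No

Counterexample: take β = 0.
β ⇔ β = 0 ⇔ 0 = 1
¬(β ⇔ β) = ¬1 = 0
¬¬(β ⇔ β) = ¬0 = 1
¬β = ¬0 = 1
β ⇔ ¬β = 0 ⇔ 1 = 0
¬¬(β ⇔ β) ⇔ (β ⇔ ¬β) = 1 ⇔ 0 = 0
This gives 0 ≠ 1.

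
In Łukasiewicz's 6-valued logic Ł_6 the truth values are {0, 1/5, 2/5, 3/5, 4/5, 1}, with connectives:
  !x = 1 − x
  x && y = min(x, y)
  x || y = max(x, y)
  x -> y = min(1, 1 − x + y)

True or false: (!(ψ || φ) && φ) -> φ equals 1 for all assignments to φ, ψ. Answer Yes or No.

At φ = 4/5, ψ = 0, for instance:
ψ || φ = 0 || 4/5 = 4/5
!(ψ || φ) = !4/5 = 1/5
!(ψ || φ) && φ = 1/5 && 4/5 = 1/5
(!(ψ || φ) && φ) -> φ = 1/5 -> 4/5 = 1
and checking the remaining 35 assignments likewise gives ≥ 1 in every case.

Yes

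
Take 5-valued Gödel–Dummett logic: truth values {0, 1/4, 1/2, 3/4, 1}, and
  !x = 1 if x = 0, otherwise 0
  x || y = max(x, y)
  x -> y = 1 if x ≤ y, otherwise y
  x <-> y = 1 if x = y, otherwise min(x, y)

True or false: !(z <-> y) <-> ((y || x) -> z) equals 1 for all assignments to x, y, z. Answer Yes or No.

No

Counterexample: take x = 0, y = 0, z = 0.
z <-> y = 0 <-> 0 = 1
!(z <-> y) = !1 = 0
y || x = 0 || 0 = 0
(y || x) -> z = 0 -> 0 = 1
!(z <-> y) <-> ((y || x) -> z) = 0 <-> 1 = 0
This gives 0 ≠ 1.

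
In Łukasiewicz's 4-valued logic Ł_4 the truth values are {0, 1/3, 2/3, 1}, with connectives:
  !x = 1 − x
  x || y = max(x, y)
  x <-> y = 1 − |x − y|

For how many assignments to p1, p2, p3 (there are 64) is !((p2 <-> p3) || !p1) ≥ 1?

value 1: 2 assignments (counts)
value 2/3: 10 assignments
value 1/3: 24 assignments
value 0: 28 assignments
So 2 of the 64 assignments meet the threshold.

2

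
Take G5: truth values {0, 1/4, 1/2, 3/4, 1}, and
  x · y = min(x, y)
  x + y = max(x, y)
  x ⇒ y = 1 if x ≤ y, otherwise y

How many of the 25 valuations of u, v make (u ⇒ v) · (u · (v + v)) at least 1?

1

value 1: 1 assignment (counts)
value 3/4: 3 assignments
value 1/2: 5 assignments
value 1/4: 7 assignments
value 0: 9 assignments
So 1 of the 25 assignments meets the threshold.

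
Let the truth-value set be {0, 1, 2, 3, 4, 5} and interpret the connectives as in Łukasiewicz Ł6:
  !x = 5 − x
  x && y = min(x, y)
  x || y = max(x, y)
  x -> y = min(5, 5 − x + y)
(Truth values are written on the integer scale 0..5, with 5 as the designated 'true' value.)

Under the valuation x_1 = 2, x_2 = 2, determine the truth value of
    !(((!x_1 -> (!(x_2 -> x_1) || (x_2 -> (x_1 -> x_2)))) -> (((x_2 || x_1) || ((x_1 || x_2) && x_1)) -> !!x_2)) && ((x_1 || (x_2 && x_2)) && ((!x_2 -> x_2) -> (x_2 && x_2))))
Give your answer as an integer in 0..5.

3

!x_1 = !2 = 3
x_2 -> x_1 = 2 -> 2 = 5
!(x_2 -> x_1) = !5 = 0
x_1 -> x_2 = 2 -> 2 = 5
x_2 -> (x_1 -> x_2) = 2 -> 5 = 5
!(x_2 -> x_1) || (x_2 -> (x_1 -> x_2)) = 0 || 5 = 5
!x_1 -> (!(x_2 -> x_1) || (x_2 -> (x_1 -> x_2))) = 3 -> 5 = 5
x_2 || x_1 = 2 || 2 = 2
x_1 || x_2 = 2 || 2 = 2
(x_1 || x_2) && x_1 = 2 && 2 = 2
(x_2 || x_1) || ((x_1 || x_2) && x_1) = 2 || 2 = 2
!x_2 = !2 = 3
!!x_2 = !3 = 2
((x_2 || x_1) || ((x_1 || x_2) && x_1)) -> !!x_2 = 2 -> 2 = 5
(!x_1 -> (!(x_2 -> x_1) || (x_2 -> (x_1 -> x_2)))) -> (((x_2 || x_1) || ((x_1 || x_2) && x_1)) -> !!x_2) = 5 -> 5 = 5
x_2 && x_2 = 2 && 2 = 2
x_1 || (x_2 && x_2) = 2 || 2 = 2
!x_2 = !2 = 3
!x_2 -> x_2 = 3 -> 2 = 4
x_2 && x_2 = 2 && 2 = 2
(!x_2 -> x_2) -> (x_2 && x_2) = 4 -> 2 = 3
(x_1 || (x_2 && x_2)) && ((!x_2 -> x_2) -> (x_2 && x_2)) = 2 && 3 = 2
((!x_1 -> (!(x_2 -> x_1) || (x_2 -> (x_1 -> x_2)))) -> (((x_2 || x_1) || ((x_1 || x_2) && x_1)) -> !!x_2)) && ((x_1 || (x_2 && x_2)) && ((!x_2 -> x_2) -> (x_2 && x_2))) = 5 && 2 = 2
!(((!x_1 -> (!(x_2 -> x_1) || (x_2 -> (x_1 -> x_2)))) -> (((x_2 || x_1) || ((x_1 || x_2) && x_1)) -> !!x_2)) && ((x_1 || (x_2 && x_2)) && ((!x_2 -> x_2) -> (x_2 && x_2)))) = !2 = 3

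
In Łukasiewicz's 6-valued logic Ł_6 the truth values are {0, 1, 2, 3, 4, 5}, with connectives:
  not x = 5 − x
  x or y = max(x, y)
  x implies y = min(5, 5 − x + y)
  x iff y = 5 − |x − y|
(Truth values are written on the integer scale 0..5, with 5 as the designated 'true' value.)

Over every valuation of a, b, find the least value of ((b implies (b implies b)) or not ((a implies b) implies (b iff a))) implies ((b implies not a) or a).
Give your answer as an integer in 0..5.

Take a = 2, b = 5:
b implies b = 5 implies 5 = 5
b implies (b implies b) = 5 implies 5 = 5
a implies b = 2 implies 5 = 5
b iff a = 5 iff 2 = 2
(a implies b) implies (b iff a) = 5 implies 2 = 2
not ((a implies b) implies (b iff a)) = not 2 = 3
(b implies (b implies b)) or not ((a implies b) implies (b iff a)) = 5 or 3 = 5
not a = not 2 = 3
b implies not a = 5 implies 3 = 3
(b implies not a) or a = 3 or 2 = 3
((b implies (b implies b)) or not ((a implies b) implies (b iff a))) implies ((b implies not a) or a) = 5 implies 3 = 3
No assignment yields a value below 3, so this is the minimum.

3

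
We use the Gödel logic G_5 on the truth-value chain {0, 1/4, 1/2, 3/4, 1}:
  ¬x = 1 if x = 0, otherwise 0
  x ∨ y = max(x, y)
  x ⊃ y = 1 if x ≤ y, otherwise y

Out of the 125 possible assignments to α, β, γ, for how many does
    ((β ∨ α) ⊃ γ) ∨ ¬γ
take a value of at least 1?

value 1: 79 assignments (counts)
value 3/4: 9 assignments
value 1/2: 16 assignments
value 1/4: 21 assignments
So 79 of the 125 assignments meet the threshold.

79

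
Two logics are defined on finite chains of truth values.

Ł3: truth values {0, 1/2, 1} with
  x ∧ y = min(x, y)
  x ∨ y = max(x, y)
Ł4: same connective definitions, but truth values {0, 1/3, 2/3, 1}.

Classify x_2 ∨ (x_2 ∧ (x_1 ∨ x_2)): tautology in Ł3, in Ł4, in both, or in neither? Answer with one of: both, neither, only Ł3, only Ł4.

In Ł3: at x_1 = 0, x_2 = 0 the value is 0 — not a tautology.
In Ł4: at x_1 = 0, x_2 = 0 the value is 0 — not a tautology.

neither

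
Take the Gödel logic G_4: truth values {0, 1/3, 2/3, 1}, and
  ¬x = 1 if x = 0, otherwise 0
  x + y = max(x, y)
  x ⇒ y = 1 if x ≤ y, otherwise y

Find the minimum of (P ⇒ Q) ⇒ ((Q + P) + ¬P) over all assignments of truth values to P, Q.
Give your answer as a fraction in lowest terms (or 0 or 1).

1/3

Take P = 1/3, Q = 1/3:
P ⇒ Q = 1/3 ⇒ 1/3 = 1
Q + P = 1/3 + 1/3 = 1/3
¬P = ¬1/3 = 0
(Q + P) + ¬P = 1/3 + 0 = 1/3
(P ⇒ Q) ⇒ ((Q + P) + ¬P) = 1 ⇒ 1/3 = 1/3
No assignment yields a value below 1/3, so this is the minimum.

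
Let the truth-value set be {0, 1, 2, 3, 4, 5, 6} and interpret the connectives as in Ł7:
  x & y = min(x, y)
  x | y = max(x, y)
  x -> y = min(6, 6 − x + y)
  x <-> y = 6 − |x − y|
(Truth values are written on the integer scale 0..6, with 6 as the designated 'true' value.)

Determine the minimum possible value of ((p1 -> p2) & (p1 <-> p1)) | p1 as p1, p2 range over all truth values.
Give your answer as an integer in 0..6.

Take p1 = 3, p2 = 0:
p1 -> p2 = 3 -> 0 = 3
p1 <-> p1 = 3 <-> 3 = 6
(p1 -> p2) & (p1 <-> p1) = 3 & 6 = 3
((p1 -> p2) & (p1 <-> p1)) | p1 = 3 | 3 = 3
No assignment yields a value below 3, so this is the minimum.

3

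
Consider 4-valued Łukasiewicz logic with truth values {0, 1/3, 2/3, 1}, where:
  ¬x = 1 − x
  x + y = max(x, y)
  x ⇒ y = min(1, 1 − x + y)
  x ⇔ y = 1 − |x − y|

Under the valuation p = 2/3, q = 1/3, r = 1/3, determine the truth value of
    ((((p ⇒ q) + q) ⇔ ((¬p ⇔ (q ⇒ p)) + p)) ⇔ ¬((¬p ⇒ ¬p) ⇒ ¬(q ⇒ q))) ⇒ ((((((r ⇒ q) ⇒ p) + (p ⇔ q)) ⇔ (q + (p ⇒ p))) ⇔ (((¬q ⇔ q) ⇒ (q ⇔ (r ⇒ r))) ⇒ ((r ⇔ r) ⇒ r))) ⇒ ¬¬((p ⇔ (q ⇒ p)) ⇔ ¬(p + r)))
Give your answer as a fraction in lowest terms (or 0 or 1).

p ⇒ q = 2/3 ⇒ 1/3 = 2/3
(p ⇒ q) + q = 2/3 + 1/3 = 2/3
¬p = ¬2/3 = 1/3
q ⇒ p = 1/3 ⇒ 2/3 = 1
¬p ⇔ (q ⇒ p) = 1/3 ⇔ 1 = 1/3
(¬p ⇔ (q ⇒ p)) + p = 1/3 + 2/3 = 2/3
((p ⇒ q) + q) ⇔ ((¬p ⇔ (q ⇒ p)) + p) = 2/3 ⇔ 2/3 = 1
¬p = ¬2/3 = 1/3
¬p = ¬2/3 = 1/3
¬p ⇒ ¬p = 1/3 ⇒ 1/3 = 1
q ⇒ q = 1/3 ⇒ 1/3 = 1
¬(q ⇒ q) = ¬1 = 0
(¬p ⇒ ¬p) ⇒ ¬(q ⇒ q) = 1 ⇒ 0 = 0
¬((¬p ⇒ ¬p) ⇒ ¬(q ⇒ q)) = ¬0 = 1
(((p ⇒ q) + q) ⇔ ((¬p ⇔ (q ⇒ p)) + p)) ⇔ ¬((¬p ⇒ ¬p) ⇒ ¬(q ⇒ q)) = 1 ⇔ 1 = 1
r ⇒ q = 1/3 ⇒ 1/3 = 1
(r ⇒ q) ⇒ p = 1 ⇒ 2/3 = 2/3
p ⇔ q = 2/3 ⇔ 1/3 = 2/3
((r ⇒ q) ⇒ p) + (p ⇔ q) = 2/3 + 2/3 = 2/3
p ⇒ p = 2/3 ⇒ 2/3 = 1
q + (p ⇒ p) = 1/3 + 1 = 1
(((r ⇒ q) ⇒ p) + (p ⇔ q)) ⇔ (q + (p ⇒ p)) = 2/3 ⇔ 1 = 2/3
¬q = ¬1/3 = 2/3
¬q ⇔ q = 2/3 ⇔ 1/3 = 2/3
r ⇒ r = 1/3 ⇒ 1/3 = 1
q ⇔ (r ⇒ r) = 1/3 ⇔ 1 = 1/3
(¬q ⇔ q) ⇒ (q ⇔ (r ⇒ r)) = 2/3 ⇒ 1/3 = 2/3
r ⇔ r = 1/3 ⇔ 1/3 = 1
(r ⇔ r) ⇒ r = 1 ⇒ 1/3 = 1/3
((¬q ⇔ q) ⇒ (q ⇔ (r ⇒ r))) ⇒ ((r ⇔ r) ⇒ r) = 2/3 ⇒ 1/3 = 2/3
((((r ⇒ q) ⇒ p) + (p ⇔ q)) ⇔ (q + (p ⇒ p))) ⇔ (((¬q ⇔ q) ⇒ (q ⇔ (r ⇒ r))) ⇒ ((r ⇔ r) ⇒ r)) = 2/3 ⇔ 2/3 = 1
q ⇒ p = 1/3 ⇒ 2/3 = 1
p ⇔ (q ⇒ p) = 2/3 ⇔ 1 = 2/3
p + r = 2/3 + 1/3 = 2/3
¬(p + r) = ¬2/3 = 1/3
(p ⇔ (q ⇒ p)) ⇔ ¬(p + r) = 2/3 ⇔ 1/3 = 2/3
¬((p ⇔ (q ⇒ p)) ⇔ ¬(p + r)) = ¬2/3 = 1/3
¬¬((p ⇔ (q ⇒ p)) ⇔ ¬(p + r)) = ¬1/3 = 2/3
(((((r ⇒ q) ⇒ p) + (p ⇔ q)) ⇔ (q + (p ⇒ p))) ⇔ (((¬q ⇔ q) ⇒ (q ⇔ (r ⇒ r))) ⇒ ((r ⇔ r) ⇒ r))) ⇒ ¬¬((p ⇔ (q ⇒ p)) ⇔ ¬(p + r)) = 1 ⇒ 2/3 = 2/3
((((p ⇒ q) + q) ⇔ ((¬p ⇔ (q ⇒ p)) + p)) ⇔ ¬((¬p ⇒ ¬p) ⇒ ¬(q ⇒ q))) ⇒ ((((((r ⇒ q) ⇒ p) + (p ⇔ q)) ⇔ (q + (p ⇒ p))) ⇔ (((¬q ⇔ q) ⇒ (q ⇔ (r ⇒ r))) ⇒ ((r ⇔ r) ⇒ r))) ⇒ ¬¬((p ⇔ (q ⇒ p)) ⇔ ¬(p + r))) = 1 ⇒ 2/3 = 2/3

2/3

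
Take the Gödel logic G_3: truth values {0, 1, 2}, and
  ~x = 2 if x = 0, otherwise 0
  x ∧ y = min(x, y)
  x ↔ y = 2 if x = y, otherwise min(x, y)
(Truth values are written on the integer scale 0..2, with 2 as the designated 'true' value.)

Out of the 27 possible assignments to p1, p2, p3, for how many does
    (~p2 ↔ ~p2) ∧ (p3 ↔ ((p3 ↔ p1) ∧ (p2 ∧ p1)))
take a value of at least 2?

value 2: 14 assignments (counts)
value 1: 3 assignments
value 0: 10 assignments
So 14 of the 27 assignments meet the threshold.

14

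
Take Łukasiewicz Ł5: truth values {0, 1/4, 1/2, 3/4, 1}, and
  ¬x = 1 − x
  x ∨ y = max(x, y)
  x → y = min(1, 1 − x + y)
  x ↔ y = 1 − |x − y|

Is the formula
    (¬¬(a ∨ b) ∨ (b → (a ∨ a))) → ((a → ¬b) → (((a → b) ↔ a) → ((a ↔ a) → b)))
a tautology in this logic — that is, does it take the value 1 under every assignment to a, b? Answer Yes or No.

No

Counterexample: take a = 1/4, b = 0.
a ∨ b = 1/4 ∨ 0 = 1/4
¬(a ∨ b) = ¬1/4 = 3/4
¬¬(a ∨ b) = ¬3/4 = 1/4
a ∨ a = 1/4 ∨ 1/4 = 1/4
b → (a ∨ a) = 0 → 1/4 = 1
¬¬(a ∨ b) ∨ (b → (a ∨ a)) = 1/4 ∨ 1 = 1
¬b = ¬0 = 1
a → ¬b = 1/4 → 1 = 1
a → b = 1/4 → 0 = 3/4
(a → b) ↔ a = 3/4 ↔ 1/4 = 1/2
a ↔ a = 1/4 ↔ 1/4 = 1
(a ↔ a) → b = 1 → 0 = 0
((a → b) ↔ a) → ((a ↔ a) → b) = 1/2 → 0 = 1/2
(a → ¬b) → (((a → b) ↔ a) → ((a ↔ a) → b)) = 1 → 1/2 = 1/2
(¬¬(a ∨ b) ∨ (b → (a ∨ a))) → ((a → ¬b) → (((a → b) ↔ a) → ((a ↔ a) → b))) = 1 → 1/2 = 1/2
This gives 1/2 ≠ 1.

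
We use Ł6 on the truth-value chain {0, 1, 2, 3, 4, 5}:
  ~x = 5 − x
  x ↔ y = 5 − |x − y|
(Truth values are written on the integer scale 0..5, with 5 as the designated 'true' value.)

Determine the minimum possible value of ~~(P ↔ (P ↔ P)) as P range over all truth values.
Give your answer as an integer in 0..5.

Take P = 0:
P ↔ P = 0 ↔ 0 = 5
P ↔ (P ↔ P) = 0 ↔ 5 = 0
~(P ↔ (P ↔ P)) = ~0 = 5
~~(P ↔ (P ↔ P)) = ~5 = 0
No assignment yields a value below 0, so this is the minimum.

0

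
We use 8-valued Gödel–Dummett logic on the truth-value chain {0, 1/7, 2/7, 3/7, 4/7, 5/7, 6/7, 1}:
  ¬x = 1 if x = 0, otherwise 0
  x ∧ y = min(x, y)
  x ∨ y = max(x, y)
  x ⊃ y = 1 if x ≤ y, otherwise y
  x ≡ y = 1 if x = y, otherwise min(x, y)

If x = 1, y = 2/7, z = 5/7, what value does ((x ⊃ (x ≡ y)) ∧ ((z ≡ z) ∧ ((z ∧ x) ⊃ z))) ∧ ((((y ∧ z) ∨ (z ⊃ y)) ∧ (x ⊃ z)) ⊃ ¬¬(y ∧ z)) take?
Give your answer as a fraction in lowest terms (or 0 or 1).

2/7

x ≡ y = 1 ≡ 2/7 = 2/7
x ⊃ (x ≡ y) = 1 ⊃ 2/7 = 2/7
z ≡ z = 5/7 ≡ 5/7 = 1
z ∧ x = 5/7 ∧ 1 = 5/7
(z ∧ x) ⊃ z = 5/7 ⊃ 5/7 = 1
(z ≡ z) ∧ ((z ∧ x) ⊃ z) = 1 ∧ 1 = 1
(x ⊃ (x ≡ y)) ∧ ((z ≡ z) ∧ ((z ∧ x) ⊃ z)) = 2/7 ∧ 1 = 2/7
y ∧ z = 2/7 ∧ 5/7 = 2/7
z ⊃ y = 5/7 ⊃ 2/7 = 2/7
(y ∧ z) ∨ (z ⊃ y) = 2/7 ∨ 2/7 = 2/7
x ⊃ z = 1 ⊃ 5/7 = 5/7
((y ∧ z) ∨ (z ⊃ y)) ∧ (x ⊃ z) = 2/7 ∧ 5/7 = 2/7
y ∧ z = 2/7 ∧ 5/7 = 2/7
¬(y ∧ z) = ¬2/7 = 0
¬¬(y ∧ z) = ¬0 = 1
(((y ∧ z) ∨ (z ⊃ y)) ∧ (x ⊃ z)) ⊃ ¬¬(y ∧ z) = 2/7 ⊃ 1 = 1
((x ⊃ (x ≡ y)) ∧ ((z ≡ z) ∧ ((z ∧ x) ⊃ z))) ∧ ((((y ∧ z) ∨ (z ⊃ y)) ∧ (x ⊃ z)) ⊃ ¬¬(y ∧ z)) = 2/7 ∧ 1 = 2/7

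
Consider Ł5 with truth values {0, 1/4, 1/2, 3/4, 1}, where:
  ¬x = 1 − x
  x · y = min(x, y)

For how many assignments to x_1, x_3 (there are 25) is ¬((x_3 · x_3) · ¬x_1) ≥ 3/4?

value 1: 9 assignments (counts)
value 3/4: 7 assignments (counts)
value 1/2: 5 assignments
value 1/4: 3 assignments
value 0: 1 assignment
So 16 of the 25 assignments meet the threshold.

16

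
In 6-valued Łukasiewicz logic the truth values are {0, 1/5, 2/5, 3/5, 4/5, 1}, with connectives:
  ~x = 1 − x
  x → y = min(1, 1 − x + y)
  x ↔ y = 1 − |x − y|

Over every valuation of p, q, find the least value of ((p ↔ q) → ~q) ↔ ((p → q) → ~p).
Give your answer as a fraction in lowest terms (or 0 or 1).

3/5

Take p = 4/5, q = 2/5:
p ↔ q = 4/5 ↔ 2/5 = 3/5
~q = ~2/5 = 3/5
(p ↔ q) → ~q = 3/5 → 3/5 = 1
p → q = 4/5 → 2/5 = 3/5
~p = ~4/5 = 1/5
(p → q) → ~p = 3/5 → 1/5 = 3/5
((p ↔ q) → ~q) ↔ ((p → q) → ~p) = 1 ↔ 3/5 = 3/5
No assignment yields a value below 3/5, so this is the minimum.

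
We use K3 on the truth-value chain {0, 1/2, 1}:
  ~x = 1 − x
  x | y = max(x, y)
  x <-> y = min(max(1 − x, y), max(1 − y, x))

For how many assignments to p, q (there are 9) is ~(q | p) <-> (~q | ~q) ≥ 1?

p = 0, q = 0 ↦ 1  ≥
p = 0, q = 1/2 ↦ 1/2  <
p = 0, q = 1 ↦ 1  ≥
p = 1/2, q = 0 ↦ 1/2  <
p = 1/2, q = 1/2 ↦ 1/2  <
p = 1/2, q = 1 ↦ 1  ≥
p = 1, q = 0 ↦ 0  <
p = 1, q = 1/2 ↦ 1/2  <
p = 1, q = 1 ↦ 1  ≥
So 4 of the 9 assignments meet the threshold.

4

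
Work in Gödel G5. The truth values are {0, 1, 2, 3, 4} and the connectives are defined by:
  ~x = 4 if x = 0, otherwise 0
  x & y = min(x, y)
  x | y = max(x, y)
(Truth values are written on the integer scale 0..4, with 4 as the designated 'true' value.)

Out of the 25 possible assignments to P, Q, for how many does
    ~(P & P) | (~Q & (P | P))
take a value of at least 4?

6

value 4: 6 assignments (counts)
value 3: 1 assignment
value 2: 1 assignment
value 1: 1 assignment
value 0: 16 assignments
So 6 of the 25 assignments meet the threshold.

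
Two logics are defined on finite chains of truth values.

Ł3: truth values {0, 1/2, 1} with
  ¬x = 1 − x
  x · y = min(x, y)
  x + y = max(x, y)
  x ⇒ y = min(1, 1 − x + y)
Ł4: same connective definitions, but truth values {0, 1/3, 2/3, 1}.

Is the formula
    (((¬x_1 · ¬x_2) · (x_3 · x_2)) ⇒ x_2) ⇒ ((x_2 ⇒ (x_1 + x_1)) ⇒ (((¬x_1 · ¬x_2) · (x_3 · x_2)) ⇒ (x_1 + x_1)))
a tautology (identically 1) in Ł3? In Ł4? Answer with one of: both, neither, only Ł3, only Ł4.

In Ł3: every assignment gives 1 — tautology.
In Ł4: every assignment gives 1 — tautology.

both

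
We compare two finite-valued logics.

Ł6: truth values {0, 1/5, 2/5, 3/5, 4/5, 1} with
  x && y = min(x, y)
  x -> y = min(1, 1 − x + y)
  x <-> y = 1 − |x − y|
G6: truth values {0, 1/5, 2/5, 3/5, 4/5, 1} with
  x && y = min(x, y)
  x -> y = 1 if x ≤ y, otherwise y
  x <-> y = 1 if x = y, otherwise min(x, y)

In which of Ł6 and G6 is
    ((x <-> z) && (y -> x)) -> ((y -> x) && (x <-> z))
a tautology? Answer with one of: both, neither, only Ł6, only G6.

both

In Ł6: every assignment gives 1 — tautology.
In G6: every assignment gives 1 — tautology.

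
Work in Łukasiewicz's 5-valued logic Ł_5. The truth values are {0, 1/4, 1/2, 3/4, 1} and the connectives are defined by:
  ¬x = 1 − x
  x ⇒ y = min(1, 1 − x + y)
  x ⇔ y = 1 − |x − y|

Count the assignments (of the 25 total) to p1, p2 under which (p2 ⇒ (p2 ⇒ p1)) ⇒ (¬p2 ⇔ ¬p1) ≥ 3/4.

value 1: 9 assignments (counts)
value 3/4: 9 assignments (counts)
value 1/2: 4 assignments
value 1/4: 2 assignments
value 0: 1 assignment
So 18 of the 25 assignments meet the threshold.

18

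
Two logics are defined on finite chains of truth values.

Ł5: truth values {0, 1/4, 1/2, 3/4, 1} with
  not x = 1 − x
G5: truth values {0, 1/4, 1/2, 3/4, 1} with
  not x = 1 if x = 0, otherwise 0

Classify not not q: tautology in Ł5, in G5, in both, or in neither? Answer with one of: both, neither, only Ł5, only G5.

neither

In Ł5: at q = 0 the value is 0 — not a tautology.
In G5: at q = 0 the value is 0 — not a tautology.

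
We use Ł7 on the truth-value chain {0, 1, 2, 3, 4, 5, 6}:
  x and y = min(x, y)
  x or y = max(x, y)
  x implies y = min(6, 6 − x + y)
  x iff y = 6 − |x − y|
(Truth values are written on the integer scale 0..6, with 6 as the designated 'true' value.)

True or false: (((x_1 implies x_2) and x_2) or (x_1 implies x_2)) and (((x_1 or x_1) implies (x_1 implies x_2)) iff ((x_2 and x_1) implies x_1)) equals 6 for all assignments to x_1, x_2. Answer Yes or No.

No

Counterexample: take x_1 = 1, x_2 = 0.
x_1 implies x_2 = 1 implies 0 = 5
(x_1 implies x_2) and x_2 = 5 and 0 = 0
x_1 implies x_2 = 1 implies 0 = 5
((x_1 implies x_2) and x_2) or (x_1 implies x_2) = 0 or 5 = 5
x_1 or x_1 = 1 or 1 = 1
x_1 implies x_2 = 1 implies 0 = 5
(x_1 or x_1) implies (x_1 implies x_2) = 1 implies 5 = 6
x_2 and x_1 = 0 and 1 = 0
(x_2 and x_1) implies x_1 = 0 implies 1 = 6
((x_1 or x_1) implies (x_1 implies x_2)) iff ((x_2 and x_1) implies x_1) = 6 iff 6 = 6
(((x_1 implies x_2) and x_2) or (x_1 implies x_2)) and (((x_1 or x_1) implies (x_1 implies x_2)) iff ((x_2 and x_1) implies x_1)) = 5 and 6 = 5
This gives 5 ≠ 6.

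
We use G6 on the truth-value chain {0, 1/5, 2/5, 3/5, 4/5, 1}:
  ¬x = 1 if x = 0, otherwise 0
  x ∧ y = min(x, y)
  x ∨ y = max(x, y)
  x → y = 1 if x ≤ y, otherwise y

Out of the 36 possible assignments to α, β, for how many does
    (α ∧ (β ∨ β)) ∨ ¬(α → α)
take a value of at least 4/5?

value 1: 1 assignment (counts)
value 4/5: 3 assignments (counts)
value 3/5: 5 assignments
value 2/5: 7 assignments
value 1/5: 9 assignments
value 0: 11 assignments
So 4 of the 36 assignments meet the threshold.

4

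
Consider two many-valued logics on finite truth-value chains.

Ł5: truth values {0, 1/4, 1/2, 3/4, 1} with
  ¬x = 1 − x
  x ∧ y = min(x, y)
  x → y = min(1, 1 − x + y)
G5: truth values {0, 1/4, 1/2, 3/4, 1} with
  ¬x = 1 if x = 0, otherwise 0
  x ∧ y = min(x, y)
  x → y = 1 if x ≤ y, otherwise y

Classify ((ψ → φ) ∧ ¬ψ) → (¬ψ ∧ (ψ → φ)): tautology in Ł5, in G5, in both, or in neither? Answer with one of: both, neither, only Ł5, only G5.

both

In Ł5: every assignment gives 1 — tautology.
In G5: every assignment gives 1 — tautology.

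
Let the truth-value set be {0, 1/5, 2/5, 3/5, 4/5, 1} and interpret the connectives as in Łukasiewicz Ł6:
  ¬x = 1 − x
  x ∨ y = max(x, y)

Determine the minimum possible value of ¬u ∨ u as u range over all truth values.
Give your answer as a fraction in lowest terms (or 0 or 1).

Take u = 2/5:
¬u = ¬2/5 = 3/5
¬u ∨ u = 3/5 ∨ 2/5 = 3/5
No assignment yields a value below 3/5, so this is the minimum.

3/5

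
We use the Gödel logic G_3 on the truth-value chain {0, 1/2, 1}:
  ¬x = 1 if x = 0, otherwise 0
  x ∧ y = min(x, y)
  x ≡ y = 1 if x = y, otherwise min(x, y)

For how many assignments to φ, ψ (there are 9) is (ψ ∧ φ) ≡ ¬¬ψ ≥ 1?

φ = 0, ψ = 0 ↦ 1  ≥
φ = 0, ψ = 1/2 ↦ 0  <
φ = 0, ψ = 1 ↦ 0  <
φ = 1/2, ψ = 0 ↦ 1  ≥
φ = 1/2, ψ = 1/2 ↦ 1/2  <
φ = 1/2, ψ = 1 ↦ 1/2  <
φ = 1, ψ = 0 ↦ 1  ≥
φ = 1, ψ = 1/2 ↦ 1/2  <
φ = 1, ψ = 1 ↦ 1  ≥
So 4 of the 9 assignments meet the threshold.

4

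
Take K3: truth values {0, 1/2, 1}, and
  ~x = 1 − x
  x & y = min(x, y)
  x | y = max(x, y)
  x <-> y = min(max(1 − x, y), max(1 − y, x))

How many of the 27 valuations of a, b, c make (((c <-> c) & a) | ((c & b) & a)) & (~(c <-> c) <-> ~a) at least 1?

value 1: 6 assignments (counts)
value 1/2: 12 assignments
value 0: 9 assignments
So 6 of the 27 assignments meet the threshold.

6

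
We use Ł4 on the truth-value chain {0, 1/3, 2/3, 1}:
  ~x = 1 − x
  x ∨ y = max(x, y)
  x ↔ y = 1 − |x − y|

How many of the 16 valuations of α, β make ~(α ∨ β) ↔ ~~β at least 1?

2

α = 0, β = 0 ↦ 0  <
α = 0, β = 1/3 ↦ 2/3  <
α = 0, β = 2/3 ↦ 2/3  <
α = 0, β = 1 ↦ 0  <
α = 1/3, β = 0 ↦ 1/3  <
α = 1/3, β = 1/3 ↦ 2/3  <
α = 1/3, β = 2/3 ↦ 2/3  <
α = 1/3, β = 1 ↦ 0  <
α = 2/3, β = 0 ↦ 2/3  <
α = 2/3, β = 1/3 ↦ 1  ≥
α = 2/3, β = 2/3 ↦ 2/3  <
α = 2/3, β = 1 ↦ 0  <
α = 1, β = 0 ↦ 1  ≥
α = 1, β = 1/3 ↦ 2/3  <
α = 1, β = 2/3 ↦ 1/3  <
α = 1, β = 1 ↦ 0  <
So 2 of the 16 assignments meet the threshold.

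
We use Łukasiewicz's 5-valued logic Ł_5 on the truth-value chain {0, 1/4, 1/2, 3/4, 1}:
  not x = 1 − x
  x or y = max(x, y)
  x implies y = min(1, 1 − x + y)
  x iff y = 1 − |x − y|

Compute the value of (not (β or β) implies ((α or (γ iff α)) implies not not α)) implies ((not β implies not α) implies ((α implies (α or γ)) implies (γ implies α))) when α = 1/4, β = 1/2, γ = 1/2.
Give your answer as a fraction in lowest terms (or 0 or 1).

β or β = 1/2 or 1/2 = 1/2
not (β or β) = not 1/2 = 1/2
γ iff α = 1/2 iff 1/4 = 3/4
α or (γ iff α) = 1/4 or 3/4 = 3/4
not α = not 1/4 = 3/4
not not α = not 3/4 = 1/4
(α or (γ iff α)) implies not not α = 3/4 implies 1/4 = 1/2
not (β or β) implies ((α or (γ iff α)) implies not not α) = 1/2 implies 1/2 = 1
not β = not 1/2 = 1/2
not α = not 1/4 = 3/4
not β implies not α = 1/2 implies 3/4 = 1
α or γ = 1/4 or 1/2 = 1/2
α implies (α or γ) = 1/4 implies 1/2 = 1
γ implies α = 1/2 implies 1/4 = 3/4
(α implies (α or γ)) implies (γ implies α) = 1 implies 3/4 = 3/4
(not β implies not α) implies ((α implies (α or γ)) implies (γ implies α)) = 1 implies 3/4 = 3/4
(not (β or β) implies ((α or (γ iff α)) implies not not α)) implies ((not β implies not α) implies ((α implies (α or γ)) implies (γ implies α))) = 1 implies 3/4 = 3/4

3/4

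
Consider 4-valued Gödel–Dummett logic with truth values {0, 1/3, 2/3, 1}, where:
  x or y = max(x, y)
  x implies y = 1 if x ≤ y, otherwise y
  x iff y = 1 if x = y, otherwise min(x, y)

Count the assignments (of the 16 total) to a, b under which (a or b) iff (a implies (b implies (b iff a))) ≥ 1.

7

a = 0, b = 0 ↦ 0  <
a = 0, b = 1/3 ↦ 1/3  <
a = 0, b = 2/3 ↦ 2/3  <
a = 0, b = 1 ↦ 1  ≥
a = 1/3, b = 0 ↦ 1/3  <
a = 1/3, b = 1/3 ↦ 1/3  <
a = 1/3, b = 2/3 ↦ 2/3  <
a = 1/3, b = 1 ↦ 1  ≥
a = 2/3, b = 0 ↦ 2/3  <
a = 2/3, b = 1/3 ↦ 2/3  <
a = 2/3, b = 2/3 ↦ 2/3  <
a = 2/3, b = 1 ↦ 1  ≥
a = 1, b = 0 ↦ 1  ≥
a = 1, b = 1/3 ↦ 1  ≥
a = 1, b = 2/3 ↦ 1  ≥
a = 1, b = 1 ↦ 1  ≥
So 7 of the 16 assignments meet the threshold.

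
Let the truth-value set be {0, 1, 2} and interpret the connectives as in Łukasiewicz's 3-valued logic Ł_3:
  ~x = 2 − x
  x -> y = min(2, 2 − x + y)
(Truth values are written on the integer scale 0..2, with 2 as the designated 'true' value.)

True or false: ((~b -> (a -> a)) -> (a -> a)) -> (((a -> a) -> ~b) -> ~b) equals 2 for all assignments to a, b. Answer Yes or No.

a = 0, b = 0 ↦ 2
a = 0, b = 1 ↦ 2
a = 0, b = 2 ↦ 2
a = 1, b = 0 ↦ 2
a = 1, b = 1 ↦ 2
a = 1, b = 2 ↦ 2
a = 2, b = 0 ↦ 2
a = 2, b = 1 ↦ 2
a = 2, b = 2 ↦ 2
Every assignment gives a value ≥ 2.

Yes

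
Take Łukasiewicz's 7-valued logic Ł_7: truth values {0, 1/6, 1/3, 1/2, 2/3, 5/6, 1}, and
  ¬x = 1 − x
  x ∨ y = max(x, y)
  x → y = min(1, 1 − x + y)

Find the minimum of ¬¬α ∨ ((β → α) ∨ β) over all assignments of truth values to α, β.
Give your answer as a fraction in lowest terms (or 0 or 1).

Take α = 0, β = 1/2:
¬α = ¬0 = 1
¬¬α = ¬1 = 0
β → α = 1/2 → 0 = 1/2
(β → α) ∨ β = 1/2 ∨ 1/2 = 1/2
¬¬α ∨ ((β → α) ∨ β) = 0 ∨ 1/2 = 1/2
No assignment yields a value below 1/2, so this is the minimum.

1/2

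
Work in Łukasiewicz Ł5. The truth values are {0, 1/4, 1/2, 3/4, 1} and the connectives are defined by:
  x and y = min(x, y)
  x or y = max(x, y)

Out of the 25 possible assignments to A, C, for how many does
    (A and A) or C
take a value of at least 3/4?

16

value 1: 9 assignments (counts)
value 3/4: 7 assignments (counts)
value 1/2: 5 assignments
value 1/4: 3 assignments
value 0: 1 assignment
So 16 of the 25 assignments meet the threshold.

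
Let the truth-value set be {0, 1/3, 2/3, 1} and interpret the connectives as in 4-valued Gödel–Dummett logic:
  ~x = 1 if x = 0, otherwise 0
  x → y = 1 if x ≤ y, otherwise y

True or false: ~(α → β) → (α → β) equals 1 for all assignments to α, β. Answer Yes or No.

Counterexample: take α = 1/3, β = 0.
α → β = 1/3 → 0 = 0
~(α → β) = ~0 = 1
α → β = 1/3 → 0 = 0
~(α → β) → (α → β) = 1 → 0 = 0
This gives 0 ≠ 1.

No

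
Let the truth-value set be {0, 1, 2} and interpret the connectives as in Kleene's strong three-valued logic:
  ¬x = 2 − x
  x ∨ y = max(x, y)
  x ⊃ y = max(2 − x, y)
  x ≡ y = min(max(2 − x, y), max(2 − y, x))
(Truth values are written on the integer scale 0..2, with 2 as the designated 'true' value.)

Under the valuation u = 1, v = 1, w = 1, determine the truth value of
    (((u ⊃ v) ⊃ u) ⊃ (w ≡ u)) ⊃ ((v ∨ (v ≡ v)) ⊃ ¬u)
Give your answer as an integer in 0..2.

u ⊃ v = 1 ⊃ 1 = 1
(u ⊃ v) ⊃ u = 1 ⊃ 1 = 1
w ≡ u = 1 ≡ 1 = 1
((u ⊃ v) ⊃ u) ⊃ (w ≡ u) = 1 ⊃ 1 = 1
v ≡ v = 1 ≡ 1 = 1
v ∨ (v ≡ v) = 1 ∨ 1 = 1
¬u = ¬1 = 1
(v ∨ (v ≡ v)) ⊃ ¬u = 1 ⊃ 1 = 1
(((u ⊃ v) ⊃ u) ⊃ (w ≡ u)) ⊃ ((v ∨ (v ≡ v)) ⊃ ¬u) = 1 ⊃ 1 = 1

1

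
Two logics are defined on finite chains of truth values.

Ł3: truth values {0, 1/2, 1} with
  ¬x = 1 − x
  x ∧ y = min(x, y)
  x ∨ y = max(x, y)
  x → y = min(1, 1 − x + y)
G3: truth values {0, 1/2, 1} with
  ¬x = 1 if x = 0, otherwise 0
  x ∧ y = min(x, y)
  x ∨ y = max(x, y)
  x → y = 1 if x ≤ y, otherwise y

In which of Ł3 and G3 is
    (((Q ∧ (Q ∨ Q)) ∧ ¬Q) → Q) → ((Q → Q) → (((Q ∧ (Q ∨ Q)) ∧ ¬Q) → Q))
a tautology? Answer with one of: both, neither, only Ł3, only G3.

both

In Ł3: every assignment gives 1 — tautology.
In G3: every assignment gives 1 — tautology.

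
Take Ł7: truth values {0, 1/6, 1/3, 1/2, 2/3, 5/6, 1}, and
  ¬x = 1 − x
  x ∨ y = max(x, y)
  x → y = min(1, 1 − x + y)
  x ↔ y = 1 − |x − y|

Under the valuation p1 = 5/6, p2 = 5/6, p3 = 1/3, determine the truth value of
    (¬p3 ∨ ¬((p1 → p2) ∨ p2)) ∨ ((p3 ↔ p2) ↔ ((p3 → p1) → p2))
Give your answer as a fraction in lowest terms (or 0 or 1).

¬p3 = ¬1/3 = 2/3
p1 → p2 = 5/6 → 5/6 = 1
(p1 → p2) ∨ p2 = 1 ∨ 5/6 = 1
¬((p1 → p2) ∨ p2) = ¬1 = 0
¬p3 ∨ ¬((p1 → p2) ∨ p2) = 2/3 ∨ 0 = 2/3
p3 ↔ p2 = 1/3 ↔ 5/6 = 1/2
p3 → p1 = 1/3 → 5/6 = 1
(p3 → p1) → p2 = 1 → 5/6 = 5/6
(p3 ↔ p2) ↔ ((p3 → p1) → p2) = 1/2 ↔ 5/6 = 2/3
(¬p3 ∨ ¬((p1 → p2) ∨ p2)) ∨ ((p3 ↔ p2) ↔ ((p3 → p1) → p2)) = 2/3 ∨ 2/3 = 2/3

2/3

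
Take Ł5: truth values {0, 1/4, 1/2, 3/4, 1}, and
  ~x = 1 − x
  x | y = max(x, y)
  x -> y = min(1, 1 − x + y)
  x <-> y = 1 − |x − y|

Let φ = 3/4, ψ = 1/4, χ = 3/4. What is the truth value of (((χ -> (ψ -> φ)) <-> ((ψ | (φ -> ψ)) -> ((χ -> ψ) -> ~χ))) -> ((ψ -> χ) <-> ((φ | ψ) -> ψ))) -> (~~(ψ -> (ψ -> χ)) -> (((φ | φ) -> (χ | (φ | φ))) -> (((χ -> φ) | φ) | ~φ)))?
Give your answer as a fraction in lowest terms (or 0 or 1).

1

ψ -> φ = 1/4 -> 3/4 = 1
χ -> (ψ -> φ) = 3/4 -> 1 = 1
φ -> ψ = 3/4 -> 1/4 = 1/2
ψ | (φ -> ψ) = 1/4 | 1/2 = 1/2
χ -> ψ = 3/4 -> 1/4 = 1/2
~χ = ~3/4 = 1/4
(χ -> ψ) -> ~χ = 1/2 -> 1/4 = 3/4
(ψ | (φ -> ψ)) -> ((χ -> ψ) -> ~χ) = 1/2 -> 3/4 = 1
(χ -> (ψ -> φ)) <-> ((ψ | (φ -> ψ)) -> ((χ -> ψ) -> ~χ)) = 1 <-> 1 = 1
ψ -> χ = 1/4 -> 3/4 = 1
φ | ψ = 3/4 | 1/4 = 3/4
(φ | ψ) -> ψ = 3/4 -> 1/4 = 1/2
(ψ -> χ) <-> ((φ | ψ) -> ψ) = 1 <-> 1/2 = 1/2
((χ -> (ψ -> φ)) <-> ((ψ | (φ -> ψ)) -> ((χ -> ψ) -> ~χ))) -> ((ψ -> χ) <-> ((φ | ψ) -> ψ)) = 1 -> 1/2 = 1/2
ψ -> χ = 1/4 -> 3/4 = 1
ψ -> (ψ -> χ) = 1/4 -> 1 = 1
~(ψ -> (ψ -> χ)) = ~1 = 0
~~(ψ -> (ψ -> χ)) = ~0 = 1
φ | φ = 3/4 | 3/4 = 3/4
φ | φ = 3/4 | 3/4 = 3/4
χ | (φ | φ) = 3/4 | 3/4 = 3/4
(φ | φ) -> (χ | (φ | φ)) = 3/4 -> 3/4 = 1
χ -> φ = 3/4 -> 3/4 = 1
(χ -> φ) | φ = 1 | 3/4 = 1
~φ = ~3/4 = 1/4
((χ -> φ) | φ) | ~φ = 1 | 1/4 = 1
((φ | φ) -> (χ | (φ | φ))) -> (((χ -> φ) | φ) | ~φ) = 1 -> 1 = 1
~~(ψ -> (ψ -> χ)) -> (((φ | φ) -> (χ | (φ | φ))) -> (((χ -> φ) | φ) | ~φ)) = 1 -> 1 = 1
(((χ -> (ψ -> φ)) <-> ((ψ | (φ -> ψ)) -> ((χ -> ψ) -> ~χ))) -> ((ψ -> χ) <-> ((φ | ψ) -> ψ))) -> (~~(ψ -> (ψ -> χ)) -> (((φ | φ) -> (χ | (φ | φ))) -> (((χ -> φ) | φ) | ~φ))) = 1/2 -> 1 = 1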